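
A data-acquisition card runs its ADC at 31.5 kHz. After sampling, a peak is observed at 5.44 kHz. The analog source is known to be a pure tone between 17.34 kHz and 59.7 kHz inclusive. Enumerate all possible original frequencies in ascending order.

26.06 kHz, 36.94 kHz, 57.56 kHz

Frequencies that alias to 5.44 kHz are k·fs ± 5.44 kHz for integer k ≥ 0.
k=0: 5.44 kHz.
k=1: 26.06 kHz, 36.94 kHz.
k=2: 57.56 kHz, 68.44 kHz.
k=3: 89.06 kHz, 99.94 kHz.
Within [17.34 kHz, 59.7 kHz]: 26.06 kHz, 36.94 kHz, 57.56 kHz.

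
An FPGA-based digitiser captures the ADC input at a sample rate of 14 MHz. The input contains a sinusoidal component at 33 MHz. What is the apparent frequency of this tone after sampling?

5 MHz

33 MHz mod fs = 5 MHz.
5 MHz ≤ fs/2 = 7 MHz, appears at 5 MHz.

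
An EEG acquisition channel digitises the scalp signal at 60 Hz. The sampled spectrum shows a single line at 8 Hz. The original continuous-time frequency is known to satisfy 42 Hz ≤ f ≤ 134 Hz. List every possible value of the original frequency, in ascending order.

52 Hz, 68 Hz, 112 Hz, 128 Hz

Frequencies that alias to 8 Hz are k·fs ± 8 Hz for integer k ≥ 0.
k=0: 8 Hz.
k=1: 52 Hz, 68 Hz.
k=2: 112 Hz, 128 Hz.
k=3: 172 Hz, 188 Hz.
Within [42 Hz, 134 Hz]: 52 Hz, 68 Hz, 112 Hz, 128 Hz.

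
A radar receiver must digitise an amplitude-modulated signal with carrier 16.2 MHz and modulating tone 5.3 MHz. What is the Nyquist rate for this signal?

AM sidebands sit at fc ± fm = 10.9 MHz and 21.5 MHz.
Highest-frequency component: 21.5 MHz.
Nyquist rate = 2 × 21.5 MHz = 43 MHz.

43 MHz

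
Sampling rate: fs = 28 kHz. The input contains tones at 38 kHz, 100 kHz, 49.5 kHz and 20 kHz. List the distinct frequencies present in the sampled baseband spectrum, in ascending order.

6.5 kHz, 8 kHz, 10 kHz, 12 kHz

fs/2 = 14 kHz.
38 kHz mod fs = 10 kHz.
10 kHz ≤ fs/2 = 14 kHz, appears at 10 kHz.
100 kHz mod fs = 16 kHz.
16 kHz > fs/2 = 14 kHz, folds to fs − 16 kHz = 12 kHz.
49.5 kHz mod fs = 21.5 kHz.
21.5 kHz > fs/2 = 14 kHz, folds to fs − 21.5 kHz = 6.5 kHz.
20 kHz > fs/2 = 14 kHz, folds to fs − 20 kHz = 8 kHz.
Distinct values: {6.5 kHz, 8 kHz, 10 kHz, 12 kHz}.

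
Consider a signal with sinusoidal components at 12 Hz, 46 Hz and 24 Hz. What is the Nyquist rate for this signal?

Highest-frequency component: 46 Hz.
Nyquist rate = 2 × 46 Hz = 92 Hz.

92 Hz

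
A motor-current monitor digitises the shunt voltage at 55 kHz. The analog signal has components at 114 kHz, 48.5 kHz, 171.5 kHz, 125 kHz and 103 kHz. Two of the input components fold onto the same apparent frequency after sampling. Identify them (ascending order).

48.5 kHz, 171.5 kHz

fs/2 = 27.5 kHz.
114 kHz mod fs = 4 kHz.
4 kHz ≤ fs/2 = 27.5 kHz, appears at 4 kHz.
48.5 kHz > fs/2 = 27.5 kHz, folds to fs − 48.5 kHz = 6.5 kHz.
171.5 kHz mod fs = 6.5 kHz.
6.5 kHz ≤ fs/2 = 27.5 kHz, appears at 6.5 kHz.
125 kHz mod fs = 15 kHz.
15 kHz ≤ fs/2 = 27.5 kHz, appears at 15 kHz.
103 kHz mod fs = 48 kHz.
48 kHz > fs/2 = 27.5 kHz, folds to fs − 48 kHz = 7 kHz.
48.5 kHz and 171.5 kHz both map to 6.5 kHz.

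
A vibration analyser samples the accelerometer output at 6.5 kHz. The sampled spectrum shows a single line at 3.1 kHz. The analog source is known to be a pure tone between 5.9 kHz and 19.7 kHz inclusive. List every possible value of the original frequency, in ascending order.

9.6 kHz, 9.9 kHz, 16.1 kHz, 16.4 kHz

Frequencies that alias to 3.1 kHz are k·fs ± 3.1 kHz for integer k ≥ 0.
k=0: 3.1 kHz.
k=1: 3.4 kHz, 9.6 kHz.
k=2: 9.9 kHz, 16.1 kHz.
k=3: 16.4 kHz, 22.6 kHz.
k=4: 22.9 kHz, 29.1 kHz.
Within [5.9 kHz, 19.7 kHz]: 9.6 kHz, 9.9 kHz, 16.1 kHz, 16.4 kHz.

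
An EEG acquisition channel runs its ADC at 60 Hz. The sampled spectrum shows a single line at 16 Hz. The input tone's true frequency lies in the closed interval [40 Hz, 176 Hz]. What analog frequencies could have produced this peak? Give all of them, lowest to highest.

44 Hz, 76 Hz, 104 Hz, 136 Hz, 164 Hz

Frequencies that alias to 16 Hz are k·fs ± 16 Hz for integer k ≥ 0.
k=0: 16 Hz.
k=1: 44 Hz, 76 Hz.
k=2: 104 Hz, 136 Hz.
k=3: 164 Hz, 196 Hz.
k=4: 224 Hz, 256 Hz.
Within [40 Hz, 176 Hz]: 44 Hz, 76 Hz, 104 Hz, 136 Hz, 164 Hz.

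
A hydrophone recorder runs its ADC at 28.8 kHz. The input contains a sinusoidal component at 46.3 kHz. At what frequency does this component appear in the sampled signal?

11.3 kHz

46.3 kHz mod fs = 17.5 kHz.
17.5 kHz > fs/2 = 14.4 kHz, folds to fs − 17.5 kHz = 11.3 kHz.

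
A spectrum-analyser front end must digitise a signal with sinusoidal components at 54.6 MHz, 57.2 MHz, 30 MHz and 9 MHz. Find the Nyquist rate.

114.4 MHz

Highest-frequency component: 57.2 MHz.
Nyquist rate = 2 × 57.2 MHz = 114.4 MHz.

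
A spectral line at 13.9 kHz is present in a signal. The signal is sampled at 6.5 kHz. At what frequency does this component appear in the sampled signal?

13.9 kHz mod fs = 0.9 kHz.
0.9 kHz ≤ fs/2 = 3.25 kHz, appears at 0.9 kHz.

0.9 kHz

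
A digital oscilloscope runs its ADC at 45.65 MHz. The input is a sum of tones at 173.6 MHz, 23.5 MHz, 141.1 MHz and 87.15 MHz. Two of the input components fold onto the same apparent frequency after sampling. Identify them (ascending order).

87.15 MHz, 141.1 MHz

fs/2 = 22.825 MHz.
173.6 MHz mod fs = 36.65 MHz.
36.65 MHz > fs/2 = 22.825 MHz, folds to fs − 36.65 MHz = 9 MHz.
23.5 MHz > fs/2 = 22.825 MHz, folds to fs − 23.5 MHz = 22.15 MHz.
141.1 MHz mod fs = 4.15 MHz.
4.15 MHz ≤ fs/2 = 22.825 MHz, appears at 4.15 MHz.
87.15 MHz mod fs = 41.5 MHz.
41.5 MHz > fs/2 = 22.825 MHz, folds to fs − 41.5 MHz = 4.15 MHz.
87.15 MHz and 141.1 MHz both map to 4.15 MHz.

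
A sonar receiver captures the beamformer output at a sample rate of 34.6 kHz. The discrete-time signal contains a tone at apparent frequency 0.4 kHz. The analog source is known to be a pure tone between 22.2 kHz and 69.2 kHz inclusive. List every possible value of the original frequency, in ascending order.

34.2 kHz, 35 kHz, 68.8 kHz

Frequencies that alias to 0.4 kHz are k·fs ± 0.4 kHz for integer k ≥ 0.
k=0: 0.4 kHz.
k=1: 34.2 kHz, 35 kHz.
k=2: 68.8 kHz, 69.6 kHz.
k=3: 103.4 kHz, 104.2 kHz.
Within [22.2 kHz, 69.2 kHz]: 34.2 kHz, 35 kHz, 68.8 kHz.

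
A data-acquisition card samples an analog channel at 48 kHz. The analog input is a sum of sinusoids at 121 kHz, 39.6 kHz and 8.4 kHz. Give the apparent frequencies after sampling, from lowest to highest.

8.4 kHz, 23 kHz

fs/2 = 24 kHz.
121 kHz mod fs = 25 kHz.
25 kHz > fs/2 = 24 kHz, folds to fs − 25 kHz = 23 kHz.
39.6 kHz > fs/2 = 24 kHz, folds to fs − 39.6 kHz = 8.4 kHz.
8.4 kHz ≤ fs/2 = 24 kHz, passes unchanged.
Distinct values: {8.4 kHz, 23 kHz}.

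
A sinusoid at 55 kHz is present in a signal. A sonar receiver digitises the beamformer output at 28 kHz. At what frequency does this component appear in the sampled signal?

55 kHz mod fs = 27 kHz.
27 kHz > fs/2 = 14 kHz, folds to fs − 27 kHz = 1 kHz.

1 kHz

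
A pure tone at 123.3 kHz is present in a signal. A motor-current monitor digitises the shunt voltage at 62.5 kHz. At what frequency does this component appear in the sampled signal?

1.7 kHz

123.3 kHz mod fs = 60.8 kHz.
60.8 kHz > fs/2 = 31.25 kHz, folds to fs − 60.8 kHz = 1.7 kHz.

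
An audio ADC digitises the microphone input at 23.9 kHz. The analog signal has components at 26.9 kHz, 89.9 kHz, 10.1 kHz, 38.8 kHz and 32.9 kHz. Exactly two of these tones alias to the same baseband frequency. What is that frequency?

fs/2 = 11.95 kHz.
26.9 kHz mod fs = 3 kHz.
3 kHz ≤ fs/2 = 11.95 kHz, appears at 3 kHz.
89.9 kHz mod fs = 18.2 kHz.
18.2 kHz > fs/2 = 11.95 kHz, folds to fs − 18.2 kHz = 5.7 kHz.
10.1 kHz ≤ fs/2 = 11.95 kHz, passes unchanged.
38.8 kHz mod fs = 14.9 kHz.
14.9 kHz > fs/2 = 11.95 kHz, folds to fs − 14.9 kHz = 9 kHz.
32.9 kHz mod fs = 9 kHz.
9 kHz ≤ fs/2 = 11.95 kHz, appears at 9 kHz.
32.9 kHz and 38.8 kHz both map to 9 kHz.

9 kHz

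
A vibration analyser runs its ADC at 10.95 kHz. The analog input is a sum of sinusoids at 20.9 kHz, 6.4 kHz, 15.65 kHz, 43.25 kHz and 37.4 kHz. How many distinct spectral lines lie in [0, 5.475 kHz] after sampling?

fs/2 = 5.475 kHz.
20.9 kHz mod fs = 9.95 kHz.
9.95 kHz > fs/2 = 5.475 kHz, folds to fs − 9.95 kHz = 1 kHz.
6.4 kHz > fs/2 = 5.475 kHz, folds to fs − 6.4 kHz = 4.55 kHz.
15.65 kHz mod fs = 4.7 kHz.
4.7 kHz ≤ fs/2 = 5.475 kHz, appears at 4.7 kHz.
43.25 kHz mod fs = 10.4 kHz.
10.4 kHz > fs/2 = 5.475 kHz, folds to fs − 10.4 kHz = 0.55 kHz.
37.4 kHz mod fs = 4.55 kHz.
4.55 kHz ≤ fs/2 = 5.475 kHz, appears at 4.55 kHz.
Distinct values: {0.55 kHz, 1 kHz, 4.55 kHz, 4.7 kHz} → 4.

4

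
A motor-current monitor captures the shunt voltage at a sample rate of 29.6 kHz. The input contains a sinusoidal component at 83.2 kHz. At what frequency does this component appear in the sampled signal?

5.6 kHz

83.2 kHz mod fs = 24 kHz.
24 kHz > fs/2 = 14.8 kHz, folds to fs − 24 kHz = 5.6 kHz.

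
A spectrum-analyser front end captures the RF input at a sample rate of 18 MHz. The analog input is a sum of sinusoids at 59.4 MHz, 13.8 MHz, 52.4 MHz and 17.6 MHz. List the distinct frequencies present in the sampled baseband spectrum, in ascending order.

fs/2 = 9 MHz.
59.4 MHz mod fs = 5.4 MHz.
5.4 MHz ≤ fs/2 = 9 MHz, appears at 5.4 MHz.
13.8 MHz > fs/2 = 9 MHz, folds to fs − 13.8 MHz = 4.2 MHz.
52.4 MHz mod fs = 16.4 MHz.
16.4 MHz > fs/2 = 9 MHz, folds to fs − 16.4 MHz = 1.6 MHz.
17.6 MHz > fs/2 = 9 MHz, folds to fs − 17.6 MHz = 0.4 MHz.
Distinct values: {0.4 MHz, 1.6 MHz, 4.2 MHz, 5.4 MHz}.

0.4 MHz, 1.6 MHz, 4.2 MHz, 5.4 MHz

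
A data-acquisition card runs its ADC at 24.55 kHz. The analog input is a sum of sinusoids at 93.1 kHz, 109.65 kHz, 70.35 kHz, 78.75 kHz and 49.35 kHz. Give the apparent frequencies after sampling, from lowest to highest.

fs/2 = 12.275 kHz.
93.1 kHz mod fs = 19.45 kHz.
19.45 kHz > fs/2 = 12.275 kHz, folds to fs − 19.45 kHz = 5.1 kHz.
109.65 kHz mod fs = 11.45 kHz.
11.45 kHz ≤ fs/2 = 12.275 kHz, appears at 11.45 kHz.
70.35 kHz mod fs = 21.25 kHz.
21.25 kHz > fs/2 = 12.275 kHz, folds to fs − 21.25 kHz = 3.3 kHz.
78.75 kHz mod fs = 5.1 kHz.
5.1 kHz ≤ fs/2 = 12.275 kHz, appears at 5.1 kHz.
49.35 kHz mod fs = 0.25 kHz.
0.25 kHz ≤ fs/2 = 12.275 kHz, appears at 0.25 kHz.
Distinct values: {0.25 kHz, 3.3 kHz, 5.1 kHz, 11.45 kHz}.

0.25 kHz, 3.3 kHz, 5.1 kHz, 11.45 kHz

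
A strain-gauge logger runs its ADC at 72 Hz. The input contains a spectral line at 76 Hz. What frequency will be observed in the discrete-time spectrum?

76 Hz mod fs = 4 Hz.
4 Hz ≤ fs/2 = 36 Hz, appears at 4 Hz.

4 Hz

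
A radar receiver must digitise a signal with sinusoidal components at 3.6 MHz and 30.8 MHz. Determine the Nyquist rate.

61.6 MHz

Highest-frequency component: 30.8 MHz.
Nyquist rate = 2 × 30.8 MHz = 61.6 MHz.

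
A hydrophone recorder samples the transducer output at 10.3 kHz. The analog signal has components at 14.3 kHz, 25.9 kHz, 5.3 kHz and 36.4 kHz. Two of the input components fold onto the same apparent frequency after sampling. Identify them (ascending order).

5.3 kHz, 25.9 kHz

fs/2 = 5.15 kHz.
14.3 kHz mod fs = 4 kHz.
4 kHz ≤ fs/2 = 5.15 kHz, appears at 4 kHz.
25.9 kHz mod fs = 5.3 kHz.
5.3 kHz > fs/2 = 5.15 kHz, folds to fs − 5.3 kHz = 5 kHz.
5.3 kHz > fs/2 = 5.15 kHz, folds to fs − 5.3 kHz = 5 kHz.
36.4 kHz mod fs = 5.5 kHz.
5.5 kHz > fs/2 = 5.15 kHz, folds to fs − 5.5 kHz = 4.8 kHz.
5.3 kHz and 25.9 kHz both map to 5 kHz.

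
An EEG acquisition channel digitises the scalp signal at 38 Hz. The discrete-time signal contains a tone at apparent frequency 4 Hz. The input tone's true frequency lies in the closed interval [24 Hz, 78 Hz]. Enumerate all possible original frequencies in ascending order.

Frequencies that alias to 4 Hz are k·fs ± 4 Hz for integer k ≥ 0.
k=0: 4 Hz.
k=1: 34 Hz, 42 Hz.
k=2: 72 Hz, 80 Hz.
k=3: 110 Hz, 118 Hz.
Within [24 Hz, 78 Hz]: 34 Hz, 42 Hz, 72 Hz.

34 Hz, 42 Hz, 72 Hz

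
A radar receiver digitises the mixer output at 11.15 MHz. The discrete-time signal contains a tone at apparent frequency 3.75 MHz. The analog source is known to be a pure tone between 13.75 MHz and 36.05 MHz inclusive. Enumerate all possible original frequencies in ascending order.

Frequencies that alias to 3.75 MHz are k·fs ± 3.75 MHz for integer k ≥ 0.
k=0: 3.75 MHz.
k=1: 7.4 MHz, 14.9 MHz.
k=2: 18.55 MHz, 26.05 MHz.
k=3: 29.7 MHz, 37.2 MHz.
k=4: 40.85 MHz, 48.35 MHz.
Within [13.75 MHz, 36.05 MHz]: 14.9 MHz, 18.55 MHz, 26.05 MHz, 29.7 MHz.

14.9 MHz, 18.55 MHz, 26.05 MHz, 29.7 MHz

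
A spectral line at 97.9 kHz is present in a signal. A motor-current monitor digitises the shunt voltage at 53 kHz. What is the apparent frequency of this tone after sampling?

97.9 kHz mod fs = 44.9 kHz.
44.9 kHz > fs/2 = 26.5 kHz, folds to fs − 44.9 kHz = 8.1 kHz.

8.1 kHz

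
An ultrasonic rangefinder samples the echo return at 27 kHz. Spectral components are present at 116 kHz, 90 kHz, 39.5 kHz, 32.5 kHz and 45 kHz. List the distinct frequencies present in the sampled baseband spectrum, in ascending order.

fs/2 = 13.5 kHz.
116 kHz mod fs = 8 kHz.
8 kHz ≤ fs/2 = 13.5 kHz, appears at 8 kHz.
90 kHz mod fs = 9 kHz.
9 kHz ≤ fs/2 = 13.5 kHz, appears at 9 kHz.
39.5 kHz mod fs = 12.5 kHz.
12.5 kHz ≤ fs/2 = 13.5 kHz, appears at 12.5 kHz.
32.5 kHz mod fs = 5.5 kHz.
5.5 kHz ≤ fs/2 = 13.5 kHz, appears at 5.5 kHz.
45 kHz mod fs = 18 kHz.
18 kHz > fs/2 = 13.5 kHz, folds to fs − 18 kHz = 9 kHz.
Distinct values: {5.5 kHz, 8 kHz, 9 kHz, 12.5 kHz}.

5.5 kHz, 8 kHz, 9 kHz, 12.5 kHz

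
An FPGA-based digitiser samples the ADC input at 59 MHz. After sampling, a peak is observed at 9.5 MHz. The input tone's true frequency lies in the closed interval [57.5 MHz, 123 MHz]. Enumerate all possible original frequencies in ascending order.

68.5 MHz, 108.5 MHz

Frequencies that alias to 9.5 MHz are k·fs ± 9.5 MHz for integer k ≥ 0.
k=0: 9.5 MHz.
k=1: 49.5 MHz, 68.5 MHz.
k=2: 108.5 MHz, 127.5 MHz.
k=3: 167.5 MHz, 186.5 MHz.
Within [57.5 MHz, 123 MHz]: 68.5 MHz, 108.5 MHz.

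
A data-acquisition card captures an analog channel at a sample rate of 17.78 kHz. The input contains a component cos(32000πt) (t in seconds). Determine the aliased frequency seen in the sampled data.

1.78 kHz

ω = 32000π rad/s → f = ω/(2π) = 16000 Hz = 16 kHz.
16 kHz > fs/2 = 8.89 kHz, folds to fs − 16 kHz = 1.78 kHz.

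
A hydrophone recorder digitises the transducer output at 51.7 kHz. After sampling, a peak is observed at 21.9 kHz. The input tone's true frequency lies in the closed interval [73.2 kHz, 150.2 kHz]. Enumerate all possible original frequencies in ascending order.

Frequencies that alias to 21.9 kHz are k·fs ± 21.9 kHz for integer k ≥ 0.
k=0: 21.9 kHz.
k=1: 29.8 kHz, 73.6 kHz.
k=2: 81.5 kHz, 125.3 kHz.
k=3: 133.2 kHz, 177 kHz.
k=4: 184.9 kHz, 228.7 kHz.
Within [73.2 kHz, 150.2 kHz]: 73.6 kHz, 81.5 kHz, 125.3 kHz, 133.2 kHz.

73.6 kHz, 81.5 kHz, 125.3 kHz, 133.2 kHz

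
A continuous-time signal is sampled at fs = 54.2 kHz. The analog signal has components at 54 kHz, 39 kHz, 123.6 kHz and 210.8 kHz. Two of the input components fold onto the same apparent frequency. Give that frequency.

fs/2 = 27.1 kHz.
54 kHz > fs/2 = 27.1 kHz, folds to fs − 54 kHz = 0.2 kHz.
39 kHz > fs/2 = 27.1 kHz, folds to fs − 39 kHz = 15.2 kHz.
123.6 kHz mod fs = 15.2 kHz.
15.2 kHz ≤ fs/2 = 27.1 kHz, appears at 15.2 kHz.
210.8 kHz mod fs = 48.2 kHz.
48.2 kHz > fs/2 = 27.1 kHz, folds to fs − 48.2 kHz = 6 kHz.
39 kHz and 123.6 kHz both map to 15.2 kHz.

15.2 kHz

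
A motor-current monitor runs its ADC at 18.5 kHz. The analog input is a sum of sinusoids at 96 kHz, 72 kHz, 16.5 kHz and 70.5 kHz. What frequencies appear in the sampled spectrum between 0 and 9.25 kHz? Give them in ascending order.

2 kHz, 3.5 kHz

fs/2 = 9.25 kHz.
96 kHz mod fs = 3.5 kHz.
3.5 kHz ≤ fs/2 = 9.25 kHz, appears at 3.5 kHz.
72 kHz mod fs = 16.5 kHz.
16.5 kHz > fs/2 = 9.25 kHz, folds to fs − 16.5 kHz = 2 kHz.
16.5 kHz > fs/2 = 9.25 kHz, folds to fs − 16.5 kHz = 2 kHz.
70.5 kHz mod fs = 15 kHz.
15 kHz > fs/2 = 9.25 kHz, folds to fs − 15 kHz = 3.5 kHz.
Distinct values: {2 kHz, 3.5 kHz}.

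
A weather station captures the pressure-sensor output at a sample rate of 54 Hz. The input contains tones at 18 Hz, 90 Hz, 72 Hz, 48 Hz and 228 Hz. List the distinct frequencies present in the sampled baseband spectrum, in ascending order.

fs/2 = 27 Hz.
18 Hz ≤ fs/2 = 27 Hz, passes unchanged.
90 Hz mod fs = 36 Hz.
36 Hz > fs/2 = 27 Hz, folds to fs − 36 Hz = 18 Hz.
72 Hz mod fs = 18 Hz.
18 Hz ≤ fs/2 = 27 Hz, appears at 18 Hz.
48 Hz > fs/2 = 27 Hz, folds to fs − 48 Hz = 6 Hz.
228 Hz mod fs = 12 Hz.
12 Hz ≤ fs/2 = 27 Hz, appears at 12 Hz.
Distinct values: {6 Hz, 12 Hz, 18 Hz}.

6 Hz, 12 Hz, 18 Hz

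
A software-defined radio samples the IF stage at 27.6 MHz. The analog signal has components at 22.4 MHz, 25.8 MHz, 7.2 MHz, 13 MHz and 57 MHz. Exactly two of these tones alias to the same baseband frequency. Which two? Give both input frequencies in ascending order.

25.8 MHz, 57 MHz

fs/2 = 13.8 MHz.
22.4 MHz > fs/2 = 13.8 MHz, folds to fs − 22.4 MHz = 5.2 MHz.
25.8 MHz > fs/2 = 13.8 MHz, folds to fs − 25.8 MHz = 1.8 MHz.
7.2 MHz ≤ fs/2 = 13.8 MHz, passes unchanged.
13 MHz ≤ fs/2 = 13.8 MHz, passes unchanged.
57 MHz mod fs = 1.8 MHz.
1.8 MHz ≤ fs/2 = 13.8 MHz, appears at 1.8 MHz.
25.8 MHz and 57 MHz both map to 1.8 MHz.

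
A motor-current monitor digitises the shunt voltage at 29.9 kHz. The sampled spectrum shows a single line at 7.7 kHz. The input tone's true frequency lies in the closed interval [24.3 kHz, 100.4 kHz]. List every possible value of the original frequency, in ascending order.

Frequencies that alias to 7.7 kHz are k·fs ± 7.7 kHz for integer k ≥ 0.
k=0: 7.7 kHz.
k=1: 22.2 kHz, 37.6 kHz.
k=2: 52.1 kHz, 67.5 kHz.
k=3: 82 kHz, 97.4 kHz.
k=4: 111.9 kHz, 127.3 kHz.
Within [24.3 kHz, 100.4 kHz]: 37.6 kHz, 52.1 kHz, 67.5 kHz, 82 kHz, 97.4 kHz.

37.6 kHz, 52.1 kHz, 67.5 kHz, 82 kHz, 97.4 kHz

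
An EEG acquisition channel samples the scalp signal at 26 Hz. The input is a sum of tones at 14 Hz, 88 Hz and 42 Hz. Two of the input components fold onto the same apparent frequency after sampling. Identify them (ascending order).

fs/2 = 13 Hz.
14 Hz > fs/2 = 13 Hz, folds to fs − 14 Hz = 12 Hz.
88 Hz mod fs = 10 Hz.
10 Hz ≤ fs/2 = 13 Hz, appears at 10 Hz.
42 Hz mod fs = 16 Hz.
16 Hz > fs/2 = 13 Hz, folds to fs − 16 Hz = 10 Hz.
42 Hz and 88 Hz both map to 10 Hz.

42 Hz, 88 Hz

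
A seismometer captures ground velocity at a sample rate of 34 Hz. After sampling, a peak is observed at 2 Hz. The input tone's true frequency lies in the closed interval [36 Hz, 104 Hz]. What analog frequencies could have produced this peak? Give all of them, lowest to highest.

Frequencies that alias to 2 Hz are k·fs ± 2 Hz for integer k ≥ 0.
k=0: 2 Hz.
k=1: 32 Hz, 36 Hz.
k=2: 66 Hz, 70 Hz.
k=3: 100 Hz, 104 Hz.
k=4: 134 Hz, 138 Hz.
Within [36 Hz, 104 Hz]: 36 Hz, 66 Hz, 70 Hz, 100 Hz, 104 Hz.

36 Hz, 66 Hz, 70 Hz, 100 Hz, 104 Hz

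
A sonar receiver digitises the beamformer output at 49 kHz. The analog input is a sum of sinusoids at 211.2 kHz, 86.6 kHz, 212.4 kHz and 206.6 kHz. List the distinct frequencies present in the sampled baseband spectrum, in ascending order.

fs/2 = 24.5 kHz.
211.2 kHz mod fs = 15.2 kHz.
15.2 kHz ≤ fs/2 = 24.5 kHz, appears at 15.2 kHz.
86.6 kHz mod fs = 37.6 kHz.
37.6 kHz > fs/2 = 24.5 kHz, folds to fs − 37.6 kHz = 11.4 kHz.
212.4 kHz mod fs = 16.4 kHz.
16.4 kHz ≤ fs/2 = 24.5 kHz, appears at 16.4 kHz.
206.6 kHz mod fs = 10.6 kHz.
10.6 kHz ≤ fs/2 = 24.5 kHz, appears at 10.6 kHz.
Distinct values: {10.6 kHz, 11.4 kHz, 15.2 kHz, 16.4 kHz}.

10.6 kHz, 11.4 kHz, 15.2 kHz, 16.4 kHz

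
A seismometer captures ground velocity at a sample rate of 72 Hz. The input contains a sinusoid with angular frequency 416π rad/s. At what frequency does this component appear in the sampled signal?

ω = 416π rad/s → f = ω/(2π) = 208 Hz.
208 Hz mod fs = 64 Hz.
64 Hz > fs/2 = 36 Hz, folds to fs − 64 Hz = 8 Hz.

8 Hz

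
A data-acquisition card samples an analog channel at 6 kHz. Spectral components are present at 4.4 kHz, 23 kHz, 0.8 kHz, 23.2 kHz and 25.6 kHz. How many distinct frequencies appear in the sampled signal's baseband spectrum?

3

fs/2 = 3 kHz.
4.4 kHz > fs/2 = 3 kHz, folds to fs − 4.4 kHz = 1.6 kHz.
23 kHz mod fs = 5 kHz.
5 kHz > fs/2 = 3 kHz, folds to fs − 5 kHz = 1 kHz.
0.8 kHz ≤ fs/2 = 3 kHz, passes unchanged.
23.2 kHz mod fs = 5.2 kHz.
5.2 kHz > fs/2 = 3 kHz, folds to fs − 5.2 kHz = 0.8 kHz.
25.6 kHz mod fs = 1.6 kHz.
1.6 kHz ≤ fs/2 = 3 kHz, appears at 1.6 kHz.
Distinct values: {0.8 kHz, 1 kHz, 1.6 kHz} → 3.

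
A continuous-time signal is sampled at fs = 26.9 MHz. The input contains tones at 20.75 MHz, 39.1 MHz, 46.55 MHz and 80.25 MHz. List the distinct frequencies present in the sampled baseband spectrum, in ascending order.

0.45 MHz, 6.15 MHz, 7.25 MHz, 12.2 MHz

fs/2 = 13.45 MHz.
20.75 MHz > fs/2 = 13.45 MHz, folds to fs − 20.75 MHz = 6.15 MHz.
39.1 MHz mod fs = 12.2 MHz.
12.2 MHz ≤ fs/2 = 13.45 MHz, appears at 12.2 MHz.
46.55 MHz mod fs = 19.65 MHz.
19.65 MHz > fs/2 = 13.45 MHz, folds to fs − 19.65 MHz = 7.25 MHz.
80.25 MHz mod fs = 26.45 MHz.
26.45 MHz > fs/2 = 13.45 MHz, folds to fs − 26.45 MHz = 0.45 MHz.
Distinct values: {0.45 MHz, 6.15 MHz, 7.25 MHz, 12.2 MHz}.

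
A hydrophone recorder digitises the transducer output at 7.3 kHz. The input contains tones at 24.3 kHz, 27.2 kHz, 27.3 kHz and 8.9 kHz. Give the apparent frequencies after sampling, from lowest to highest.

fs/2 = 3.65 kHz.
24.3 kHz mod fs = 2.4 kHz.
2.4 kHz ≤ fs/2 = 3.65 kHz, appears at 2.4 kHz.
27.2 kHz mod fs = 5.3 kHz.
5.3 kHz > fs/2 = 3.65 kHz, folds to fs − 5.3 kHz = 2 kHz.
27.3 kHz mod fs = 5.4 kHz.
5.4 kHz > fs/2 = 3.65 kHz, folds to fs − 5.4 kHz = 1.9 kHz.
8.9 kHz mod fs = 1.6 kHz.
1.6 kHz ≤ fs/2 = 3.65 kHz, appears at 1.6 kHz.
Distinct values: {1.6 kHz, 1.9 kHz, 2 kHz, 2.4 kHz}.

1.6 kHz, 1.9 kHz, 2 kHz, 2.4 kHz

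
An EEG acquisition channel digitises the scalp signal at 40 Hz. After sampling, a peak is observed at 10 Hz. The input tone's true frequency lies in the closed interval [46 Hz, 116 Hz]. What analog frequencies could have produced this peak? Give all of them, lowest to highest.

Frequencies that alias to 10 Hz are k·fs ± 10 Hz for integer k ≥ 0.
k=0: 10 Hz.
k=1: 30 Hz, 50 Hz.
k=2: 70 Hz, 90 Hz.
k=3: 110 Hz, 130 Hz.
k=4: 150 Hz, 170 Hz.
Within [46 Hz, 116 Hz]: 50 Hz, 70 Hz, 90 Hz, 110 Hz.

50 Hz, 70 Hz, 90 Hz, 110 Hz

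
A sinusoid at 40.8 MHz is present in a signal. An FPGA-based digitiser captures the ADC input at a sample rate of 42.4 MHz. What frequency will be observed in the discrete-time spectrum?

40.8 MHz > fs/2 = 21.2 MHz, folds to fs − 40.8 MHz = 1.6 MHz.

1.6 MHz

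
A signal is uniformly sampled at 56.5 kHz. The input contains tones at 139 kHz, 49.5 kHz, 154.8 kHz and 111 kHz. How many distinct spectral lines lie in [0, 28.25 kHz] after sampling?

fs/2 = 28.25 kHz.
139 kHz mod fs = 26 kHz.
26 kHz ≤ fs/2 = 28.25 kHz, appears at 26 kHz.
49.5 kHz > fs/2 = 28.25 kHz, folds to fs − 49.5 kHz = 7 kHz.
154.8 kHz mod fs = 41.8 kHz.
41.8 kHz > fs/2 = 28.25 kHz, folds to fs − 41.8 kHz = 14.7 kHz.
111 kHz mod fs = 54.5 kHz.
54.5 kHz > fs/2 = 28.25 kHz, folds to fs − 54.5 kHz = 2 kHz.
Distinct values: {2 kHz, 7 kHz, 14.7 kHz, 26 kHz} → 4.

4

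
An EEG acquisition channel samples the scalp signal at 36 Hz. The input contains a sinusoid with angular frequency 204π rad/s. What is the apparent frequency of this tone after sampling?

ω = 204π rad/s → f = ω/(2π) = 102 Hz.
102 Hz mod fs = 30 Hz.
30 Hz > fs/2 = 18 Hz, folds to fs − 30 Hz = 6 Hz.

6 Hz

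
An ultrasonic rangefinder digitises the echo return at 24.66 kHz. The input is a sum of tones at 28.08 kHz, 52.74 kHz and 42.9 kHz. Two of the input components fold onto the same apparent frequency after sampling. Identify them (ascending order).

28.08 kHz, 52.74 kHz

fs/2 = 12.33 kHz.
28.08 kHz mod fs = 3.42 kHz.
3.42 kHz ≤ fs/2 = 12.33 kHz, appears at 3.42 kHz.
52.74 kHz mod fs = 3.42 kHz.
3.42 kHz ≤ fs/2 = 12.33 kHz, appears at 3.42 kHz.
42.9 kHz mod fs = 18.24 kHz.
18.24 kHz > fs/2 = 12.33 kHz, folds to fs − 18.24 kHz = 6.42 kHz.
28.08 kHz and 52.74 kHz both map to 3.42 kHz.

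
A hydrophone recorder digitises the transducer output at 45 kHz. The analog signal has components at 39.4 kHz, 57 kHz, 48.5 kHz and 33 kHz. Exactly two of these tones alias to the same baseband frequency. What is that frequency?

fs/2 = 22.5 kHz.
39.4 kHz > fs/2 = 22.5 kHz, folds to fs − 39.4 kHz = 5.6 kHz.
57 kHz mod fs = 12 kHz.
12 kHz ≤ fs/2 = 22.5 kHz, appears at 12 kHz.
48.5 kHz mod fs = 3.5 kHz.
3.5 kHz ≤ fs/2 = 22.5 kHz, appears at 3.5 kHz.
33 kHz > fs/2 = 22.5 kHz, folds to fs − 33 kHz = 12 kHz.
33 kHz and 57 kHz both map to 12 kHz.

12 kHz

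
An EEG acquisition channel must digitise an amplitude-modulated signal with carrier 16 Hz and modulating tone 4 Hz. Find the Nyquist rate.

AM sidebands sit at fc ± fm = 12 Hz and 20 Hz.
Highest-frequency component: 20 Hz.
Nyquist rate = 2 × 20 Hz = 40 Hz.

40 Hz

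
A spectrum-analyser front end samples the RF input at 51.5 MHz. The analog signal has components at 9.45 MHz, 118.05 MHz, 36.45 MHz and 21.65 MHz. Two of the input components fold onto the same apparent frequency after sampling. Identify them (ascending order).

36.45 MHz, 118.05 MHz

fs/2 = 25.75 MHz.
9.45 MHz ≤ fs/2 = 25.75 MHz, passes unchanged.
118.05 MHz mod fs = 15.05 MHz.
15.05 MHz ≤ fs/2 = 25.75 MHz, appears at 15.05 MHz.
36.45 MHz > fs/2 = 25.75 MHz, folds to fs − 36.45 MHz = 15.05 MHz.
21.65 MHz ≤ fs/2 = 25.75 MHz, passes unchanged.
36.45 MHz and 118.05 MHz both map to 15.05 MHz.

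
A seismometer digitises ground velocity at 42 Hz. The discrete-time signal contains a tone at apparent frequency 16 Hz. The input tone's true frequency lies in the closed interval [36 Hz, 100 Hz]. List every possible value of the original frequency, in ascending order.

58 Hz, 68 Hz, 100 Hz

Frequencies that alias to 16 Hz are k·fs ± 16 Hz for integer k ≥ 0.
k=0: 16 Hz.
k=1: 26 Hz, 58 Hz.
k=2: 68 Hz, 100 Hz.
k=3: 110 Hz, 142 Hz.
Within [36 Hz, 100 Hz]: 58 Hz, 68 Hz, 100 Hz.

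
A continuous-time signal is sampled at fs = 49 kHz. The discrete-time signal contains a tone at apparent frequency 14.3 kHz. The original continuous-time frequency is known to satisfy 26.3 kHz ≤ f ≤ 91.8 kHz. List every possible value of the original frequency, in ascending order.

34.7 kHz, 63.3 kHz, 83.7 kHz

Frequencies that alias to 14.3 kHz are k·fs ± 14.3 kHz for integer k ≥ 0.
k=0: 14.3 kHz.
k=1: 34.7 kHz, 63.3 kHz.
k=2: 83.7 kHz, 112.3 kHz.
k=3: 132.7 kHz, 161.3 kHz.
Within [26.3 kHz, 91.8 kHz]: 34.7 kHz, 63.3 kHz, 83.7 kHz.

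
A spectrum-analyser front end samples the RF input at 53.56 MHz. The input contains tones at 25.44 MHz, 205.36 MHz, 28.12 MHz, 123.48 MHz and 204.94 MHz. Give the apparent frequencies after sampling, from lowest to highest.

fs/2 = 26.78 MHz.
25.44 MHz ≤ fs/2 = 26.78 MHz, passes unchanged.
205.36 MHz mod fs = 44.68 MHz.
44.68 MHz > fs/2 = 26.78 MHz, folds to fs − 44.68 MHz = 8.88 MHz.
28.12 MHz > fs/2 = 26.78 MHz, folds to fs − 28.12 MHz = 25.44 MHz.
123.48 MHz mod fs = 16.36 MHz.
16.36 MHz ≤ fs/2 = 26.78 MHz, appears at 16.36 MHz.
204.94 MHz mod fs = 44.26 MHz.
44.26 MHz > fs/2 = 26.78 MHz, folds to fs − 44.26 MHz = 9.3 MHz.
Distinct values: {8.88 MHz, 9.3 MHz, 16.36 MHz, 25.44 MHz}.

8.88 MHz, 9.3 MHz, 16.36 MHz, 25.44 MHz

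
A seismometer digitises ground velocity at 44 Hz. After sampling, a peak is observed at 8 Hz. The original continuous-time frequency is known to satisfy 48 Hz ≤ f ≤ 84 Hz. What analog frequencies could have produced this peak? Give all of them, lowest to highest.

Frequencies that alias to 8 Hz are k·fs ± 8 Hz for integer k ≥ 0.
k=0: 8 Hz.
k=1: 36 Hz, 52 Hz.
k=2: 80 Hz, 96 Hz.
k=3: 124 Hz, 140 Hz.
Within [48 Hz, 84 Hz]: 52 Hz, 80 Hz.

52 Hz, 80 Hz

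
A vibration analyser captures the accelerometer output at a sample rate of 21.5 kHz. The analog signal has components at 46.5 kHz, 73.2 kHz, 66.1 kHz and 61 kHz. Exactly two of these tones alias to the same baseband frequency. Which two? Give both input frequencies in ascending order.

fs/2 = 10.75 kHz.
46.5 kHz mod fs = 3.5 kHz.
3.5 kHz ≤ fs/2 = 10.75 kHz, appears at 3.5 kHz.
73.2 kHz mod fs = 8.7 kHz.
8.7 kHz ≤ fs/2 = 10.75 kHz, appears at 8.7 kHz.
66.1 kHz mod fs = 1.6 kHz.
1.6 kHz ≤ fs/2 = 10.75 kHz, appears at 1.6 kHz.
61 kHz mod fs = 18 kHz.
18 kHz > fs/2 = 10.75 kHz, folds to fs − 18 kHz = 3.5 kHz.
46.5 kHz and 61 kHz both map to 3.5 kHz.

46.5 kHz, 61 kHz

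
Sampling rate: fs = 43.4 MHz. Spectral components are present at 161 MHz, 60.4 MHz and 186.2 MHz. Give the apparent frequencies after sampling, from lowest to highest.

12.6 MHz, 17 MHz

fs/2 = 21.7 MHz.
161 MHz mod fs = 30.8 MHz.
30.8 MHz > fs/2 = 21.7 MHz, folds to fs − 30.8 MHz = 12.6 MHz.
60.4 MHz mod fs = 17 MHz.
17 MHz ≤ fs/2 = 21.7 MHz, appears at 17 MHz.
186.2 MHz mod fs = 12.6 MHz.
12.6 MHz ≤ fs/2 = 21.7 MHz, appears at 12.6 MHz.
Distinct values: {12.6 MHz, 17 MHz}.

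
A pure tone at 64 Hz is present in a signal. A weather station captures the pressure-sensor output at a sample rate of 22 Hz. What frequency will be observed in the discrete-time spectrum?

2 Hz

64 Hz mod fs = 20 Hz.
20 Hz > fs/2 = 11 Hz, folds to fs − 20 Hz = 2 Hz.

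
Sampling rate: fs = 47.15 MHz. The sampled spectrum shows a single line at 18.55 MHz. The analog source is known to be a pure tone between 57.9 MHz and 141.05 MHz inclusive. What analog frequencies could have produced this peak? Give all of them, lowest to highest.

Frequencies that alias to 18.55 MHz are k·fs ± 18.55 MHz for integer k ≥ 0.
k=0: 18.55 MHz.
k=1: 28.6 MHz, 65.7 MHz.
k=2: 75.75 MHz, 112.85 MHz.
k=3: 122.9 MHz, 160 MHz.
k=4: 170.05 MHz, 207.15 MHz.
Within [57.9 MHz, 141.05 MHz]: 65.7 MHz, 75.75 MHz, 112.85 MHz, 122.9 MHz.

65.7 MHz, 75.75 MHz, 112.85 MHz, 122.9 MHz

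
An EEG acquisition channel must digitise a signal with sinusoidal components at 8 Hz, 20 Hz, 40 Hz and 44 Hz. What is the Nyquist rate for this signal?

Highest-frequency component: 44 Hz.
Nyquist rate = 2 × 44 Hz = 88 Hz.

88 Hz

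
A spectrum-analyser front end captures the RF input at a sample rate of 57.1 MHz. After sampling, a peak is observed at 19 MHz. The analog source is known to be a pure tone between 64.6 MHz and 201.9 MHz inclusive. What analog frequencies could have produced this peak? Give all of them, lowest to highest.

Frequencies that alias to 19 MHz are k·fs ± 19 MHz for integer k ≥ 0.
k=0: 19 MHz.
k=1: 38.1 MHz, 76.1 MHz.
k=2: 95.2 MHz, 133.2 MHz.
k=3: 152.3 MHz, 190.3 MHz.
k=4: 209.4 MHz, 247.4 MHz.
Within [64.6 MHz, 201.9 MHz]: 76.1 MHz, 95.2 MHz, 133.2 MHz, 152.3 MHz, 190.3 MHz.

76.1 MHz, 95.2 MHz, 133.2 MHz, 152.3 MHz, 190.3 MHz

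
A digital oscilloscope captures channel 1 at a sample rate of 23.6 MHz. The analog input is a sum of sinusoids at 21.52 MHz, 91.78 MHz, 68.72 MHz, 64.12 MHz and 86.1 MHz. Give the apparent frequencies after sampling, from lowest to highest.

2.08 MHz, 2.62 MHz, 6.68 MHz, 8.3 MHz

fs/2 = 11.8 MHz.
21.52 MHz > fs/2 = 11.8 MHz, folds to fs − 21.52 MHz = 2.08 MHz.
91.78 MHz mod fs = 20.98 MHz.
20.98 MHz > fs/2 = 11.8 MHz, folds to fs − 20.98 MHz = 2.62 MHz.
68.72 MHz mod fs = 21.52 MHz.
21.52 MHz > fs/2 = 11.8 MHz, folds to fs − 21.52 MHz = 2.08 MHz.
64.12 MHz mod fs = 16.92 MHz.
16.92 MHz > fs/2 = 11.8 MHz, folds to fs − 16.92 MHz = 6.68 MHz.
86.1 MHz mod fs = 15.3 MHz.
15.3 MHz > fs/2 = 11.8 MHz, folds to fs − 15.3 MHz = 8.3 MHz.
Distinct values: {2.08 MHz, 2.62 MHz, 6.68 MHz, 8.3 MHz}.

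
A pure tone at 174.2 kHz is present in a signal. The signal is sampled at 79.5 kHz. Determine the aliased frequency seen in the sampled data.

15.2 kHz

174.2 kHz mod fs = 15.2 kHz.
15.2 kHz ≤ fs/2 = 39.75 kHz, appears at 15.2 kHz.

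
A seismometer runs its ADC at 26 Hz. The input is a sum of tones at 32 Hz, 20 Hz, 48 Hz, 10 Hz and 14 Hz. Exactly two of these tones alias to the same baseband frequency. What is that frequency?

fs/2 = 13 Hz.
32 Hz mod fs = 6 Hz.
6 Hz ≤ fs/2 = 13 Hz, appears at 6 Hz.
20 Hz > fs/2 = 13 Hz, folds to fs − 20 Hz = 6 Hz.
48 Hz mod fs = 22 Hz.
22 Hz > fs/2 = 13 Hz, folds to fs − 22 Hz = 4 Hz.
10 Hz ≤ fs/2 = 13 Hz, passes unchanged.
14 Hz > fs/2 = 13 Hz, folds to fs − 14 Hz = 12 Hz.
20 Hz and 32 Hz both map to 6 Hz.

6 Hz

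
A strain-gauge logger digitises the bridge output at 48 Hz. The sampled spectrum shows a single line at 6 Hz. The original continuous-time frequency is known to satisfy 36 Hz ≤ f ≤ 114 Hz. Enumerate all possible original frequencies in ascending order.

Frequencies that alias to 6 Hz are k·fs ± 6 Hz for integer k ≥ 0.
k=0: 6 Hz.
k=1: 42 Hz, 54 Hz.
k=2: 90 Hz, 102 Hz.
k=3: 138 Hz, 150 Hz.
Within [36 Hz, 114 Hz]: 42 Hz, 54 Hz, 90 Hz, 102 Hz.

42 Hz, 54 Hz, 90 Hz, 102 Hz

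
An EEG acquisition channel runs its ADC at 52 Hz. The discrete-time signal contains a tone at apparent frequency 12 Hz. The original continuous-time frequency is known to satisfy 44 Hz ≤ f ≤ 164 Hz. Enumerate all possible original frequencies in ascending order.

Frequencies that alias to 12 Hz are k·fs ± 12 Hz for integer k ≥ 0.
k=0: 12 Hz.
k=1: 40 Hz, 64 Hz.
k=2: 92 Hz, 116 Hz.
k=3: 144 Hz, 168 Hz.
k=4: 196 Hz, 220 Hz.
Within [44 Hz, 164 Hz]: 64 Hz, 92 Hz, 116 Hz, 144 Hz.

64 Hz, 92 Hz, 116 Hz, 144 Hz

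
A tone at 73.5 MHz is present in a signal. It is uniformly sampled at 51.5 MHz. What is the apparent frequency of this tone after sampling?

22 MHz

73.5 MHz mod fs = 22 MHz.
22 MHz ≤ fs/2 = 25.75 MHz, appears at 22 MHz.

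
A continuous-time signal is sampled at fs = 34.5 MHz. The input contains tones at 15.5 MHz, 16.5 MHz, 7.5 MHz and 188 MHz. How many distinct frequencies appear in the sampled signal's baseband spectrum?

3

fs/2 = 17.25 MHz.
15.5 MHz ≤ fs/2 = 17.25 MHz, passes unchanged.
16.5 MHz ≤ fs/2 = 17.25 MHz, passes unchanged.
7.5 MHz ≤ fs/2 = 17.25 MHz, passes unchanged.
188 MHz mod fs = 15.5 MHz.
15.5 MHz ≤ fs/2 = 17.25 MHz, appears at 15.5 MHz.
Distinct values: {7.5 MHz, 15.5 MHz, 16.5 MHz} → 3.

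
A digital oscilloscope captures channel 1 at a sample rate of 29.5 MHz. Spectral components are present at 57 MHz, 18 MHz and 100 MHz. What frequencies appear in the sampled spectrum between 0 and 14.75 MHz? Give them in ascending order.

2 MHz, 11.5 MHz

fs/2 = 14.75 MHz.
57 MHz mod fs = 27.5 MHz.
27.5 MHz > fs/2 = 14.75 MHz, folds to fs − 27.5 MHz = 2 MHz.
18 MHz > fs/2 = 14.75 MHz, folds to fs − 18 MHz = 11.5 MHz.
100 MHz mod fs = 11.5 MHz.
11.5 MHz ≤ fs/2 = 14.75 MHz, appears at 11.5 MHz.
Distinct values: {2 MHz, 11.5 MHz}.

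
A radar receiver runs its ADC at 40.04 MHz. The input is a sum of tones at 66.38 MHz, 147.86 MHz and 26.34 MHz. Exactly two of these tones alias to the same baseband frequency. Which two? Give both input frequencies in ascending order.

fs/2 = 20.02 MHz.
66.38 MHz mod fs = 26.34 MHz.
26.34 MHz > fs/2 = 20.02 MHz, folds to fs − 26.34 MHz = 13.7 MHz.
147.86 MHz mod fs = 27.74 MHz.
27.74 MHz > fs/2 = 20.02 MHz, folds to fs − 27.74 MHz = 12.3 MHz.
26.34 MHz > fs/2 = 20.02 MHz, folds to fs − 26.34 MHz = 13.7 MHz.
26.34 MHz and 66.38 MHz both map to 13.7 MHz.

26.34 MHz, 66.38 MHz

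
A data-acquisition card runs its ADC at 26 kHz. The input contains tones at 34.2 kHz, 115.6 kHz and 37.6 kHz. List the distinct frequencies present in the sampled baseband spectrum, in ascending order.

fs/2 = 13 kHz.
34.2 kHz mod fs = 8.2 kHz.
8.2 kHz ≤ fs/2 = 13 kHz, appears at 8.2 kHz.
115.6 kHz mod fs = 11.6 kHz.
11.6 kHz ≤ fs/2 = 13 kHz, appears at 11.6 kHz.
37.6 kHz mod fs = 11.6 kHz.
11.6 kHz ≤ fs/2 = 13 kHz, appears at 11.6 kHz.
Distinct values: {8.2 kHz, 11.6 kHz}.

8.2 kHz, 11.6 kHz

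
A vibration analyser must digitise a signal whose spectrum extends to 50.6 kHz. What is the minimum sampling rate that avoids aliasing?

Nyquist rate = 2 × 50.6 kHz = 101.2 kHz.

101.2 kHz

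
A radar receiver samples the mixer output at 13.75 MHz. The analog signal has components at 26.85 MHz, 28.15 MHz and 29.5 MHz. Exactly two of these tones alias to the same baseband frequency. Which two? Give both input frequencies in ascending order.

26.85 MHz, 28.15 MHz

fs/2 = 6.875 MHz.
26.85 MHz mod fs = 13.1 MHz.
13.1 MHz > fs/2 = 6.875 MHz, folds to fs − 13.1 MHz = 0.65 MHz.
28.15 MHz mod fs = 0.65 MHz.
0.65 MHz ≤ fs/2 = 6.875 MHz, appears at 0.65 MHz.
29.5 MHz mod fs = 2 MHz.
2 MHz ≤ fs/2 = 6.875 MHz, appears at 2 MHz.
26.85 MHz and 28.15 MHz both map to 0.65 MHz.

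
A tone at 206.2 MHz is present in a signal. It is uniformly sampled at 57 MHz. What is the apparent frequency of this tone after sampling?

206.2 MHz mod fs = 35.2 MHz.
35.2 MHz > fs/2 = 28.5 MHz, folds to fs − 35.2 MHz = 21.8 MHz.

21.8 MHz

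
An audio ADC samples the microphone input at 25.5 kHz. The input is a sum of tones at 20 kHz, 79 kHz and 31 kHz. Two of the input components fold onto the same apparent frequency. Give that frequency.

5.5 kHz

fs/2 = 12.75 kHz.
20 kHz > fs/2 = 12.75 kHz, folds to fs − 20 kHz = 5.5 kHz.
79 kHz mod fs = 2.5 kHz.
2.5 kHz ≤ fs/2 = 12.75 kHz, appears at 2.5 kHz.
31 kHz mod fs = 5.5 kHz.
5.5 kHz ≤ fs/2 = 12.75 kHz, appears at 5.5 kHz.
20 kHz and 31 kHz both map to 5.5 kHz.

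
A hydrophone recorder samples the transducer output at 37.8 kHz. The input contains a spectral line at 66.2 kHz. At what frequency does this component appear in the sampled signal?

66.2 kHz mod fs = 28.4 kHz.
28.4 kHz > fs/2 = 18.9 kHz, folds to fs − 28.4 kHz = 9.4 kHz.

9.4 kHz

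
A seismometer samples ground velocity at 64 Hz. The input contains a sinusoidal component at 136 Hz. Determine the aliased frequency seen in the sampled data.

136 Hz mod fs = 8 Hz.
8 Hz ≤ fs/2 = 32 Hz, appears at 8 Hz.

8 Hz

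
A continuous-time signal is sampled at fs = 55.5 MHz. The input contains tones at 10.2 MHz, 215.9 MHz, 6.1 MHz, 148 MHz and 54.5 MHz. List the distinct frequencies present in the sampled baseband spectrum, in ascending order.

1 MHz, 6.1 MHz, 10.2 MHz, 18.5 MHz

fs/2 = 27.75 MHz.
10.2 MHz ≤ fs/2 = 27.75 MHz, passes unchanged.
215.9 MHz mod fs = 49.4 MHz.
49.4 MHz > fs/2 = 27.75 MHz, folds to fs − 49.4 MHz = 6.1 MHz.
6.1 MHz ≤ fs/2 = 27.75 MHz, passes unchanged.
148 MHz mod fs = 37 MHz.
37 MHz > fs/2 = 27.75 MHz, folds to fs − 37 MHz = 18.5 MHz.
54.5 MHz > fs/2 = 27.75 MHz, folds to fs − 54.5 MHz = 1 MHz.
Distinct values: {1 MHz, 6.1 MHz, 10.2 MHz, 18.5 MHz}.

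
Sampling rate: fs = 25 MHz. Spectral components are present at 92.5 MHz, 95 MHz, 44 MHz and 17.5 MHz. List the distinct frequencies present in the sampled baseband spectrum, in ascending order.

fs/2 = 12.5 MHz.
92.5 MHz mod fs = 17.5 MHz.
17.5 MHz > fs/2 = 12.5 MHz, folds to fs − 17.5 MHz = 7.5 MHz.
95 MHz mod fs = 20 MHz.
20 MHz > fs/2 = 12.5 MHz, folds to fs − 20 MHz = 5 MHz.
44 MHz mod fs = 19 MHz.
19 MHz > fs/2 = 12.5 MHz, folds to fs − 19 MHz = 6 MHz.
17.5 MHz > fs/2 = 12.5 MHz, folds to fs − 17.5 MHz = 7.5 MHz.
Distinct values: {5 MHz, 6 MHz, 7.5 MHz}.

5 MHz, 6 MHz, 7.5 MHz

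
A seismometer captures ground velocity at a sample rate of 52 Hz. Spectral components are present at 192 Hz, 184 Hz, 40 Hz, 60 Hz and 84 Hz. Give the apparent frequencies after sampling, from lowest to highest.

8 Hz, 12 Hz, 16 Hz, 20 Hz, 24 Hz

fs/2 = 26 Hz.
192 Hz mod fs = 36 Hz.
36 Hz > fs/2 = 26 Hz, folds to fs − 36 Hz = 16 Hz.
184 Hz mod fs = 28 Hz.
28 Hz > fs/2 = 26 Hz, folds to fs − 28 Hz = 24 Hz.
40 Hz > fs/2 = 26 Hz, folds to fs − 40 Hz = 12 Hz.
60 Hz mod fs = 8 Hz.
8 Hz ≤ fs/2 = 26 Hz, appears at 8 Hz.
84 Hz mod fs = 32 Hz.
32 Hz > fs/2 = 26 Hz, folds to fs − 32 Hz = 20 Hz.
Distinct values: {8 Hz, 12 Hz, 16 Hz, 20 Hz, 24 Hz}.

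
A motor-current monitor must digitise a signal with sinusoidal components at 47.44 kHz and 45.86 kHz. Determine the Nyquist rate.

Highest-frequency component: 47.44 kHz.
Nyquist rate = 2 × 47.44 kHz = 94.88 kHz.

94.88 kHz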